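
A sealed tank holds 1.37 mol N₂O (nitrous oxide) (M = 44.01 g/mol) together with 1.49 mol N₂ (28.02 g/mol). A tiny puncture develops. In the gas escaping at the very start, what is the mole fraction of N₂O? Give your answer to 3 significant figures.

0.423

Rate_i ∝ x_i/√M_i (Graham's law weighted by mole fraction), so the effusate composition follows n_i/√M_i.
Mole fraction of N₂O in the effusate = (n_N₂O/√M_N₂O) / (n_N₂O/√M_N₂O + n_N₂/√M_N₂)
= (1.37/√44.01) / (1.37/√44.01 + 1.49/√28.02) = 0.2065/(0.2065 + 0.2815) = 0.423.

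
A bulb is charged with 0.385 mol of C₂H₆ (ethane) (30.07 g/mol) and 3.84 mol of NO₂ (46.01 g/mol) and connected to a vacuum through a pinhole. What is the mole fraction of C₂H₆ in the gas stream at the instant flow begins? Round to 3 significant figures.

0.110

The effusion rate of species i is ∝ p_i/√M_i ∝ n_i/√M_i.
x_C₂H₆(eff) = (n_C₂H₆/√M_C₂H₆) / (n_C₂H₆/√M_C₂H₆ + n_NO₂/√M_NO₂)
= (0.385/√30.07) / (0.385/√30.07 + 3.84/√46.01) = 0.07021/(0.07021 + 0.5661) = 0.110.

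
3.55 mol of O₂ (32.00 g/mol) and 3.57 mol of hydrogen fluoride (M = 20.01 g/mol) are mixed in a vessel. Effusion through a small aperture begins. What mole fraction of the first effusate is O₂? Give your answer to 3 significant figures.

Effusion rate of each component ∝ n_i/√M_i (partial pressure × 1/√M).
Mole fraction of O₂ in the effusate = (n_O₂/√M_O₂) / (n_O₂/√M_O₂ + n_HF/√M_HF)
= (3.55/√32.00) / (3.55/√32.00 + 3.57/√20.01) = 0.6276/(0.6276 + 0.7981) = 0.440.

0.440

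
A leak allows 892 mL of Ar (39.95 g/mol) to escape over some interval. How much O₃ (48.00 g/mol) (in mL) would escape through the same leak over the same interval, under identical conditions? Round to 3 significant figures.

814 mL

Graham's law gives rate_O₃/rate_Ar = √(M_Ar/M_O₃) = √(39.95/48.00) = √0.8323 = 0.9123.
So the volume for O₃ is 892 × 0.9123 = 814 mL.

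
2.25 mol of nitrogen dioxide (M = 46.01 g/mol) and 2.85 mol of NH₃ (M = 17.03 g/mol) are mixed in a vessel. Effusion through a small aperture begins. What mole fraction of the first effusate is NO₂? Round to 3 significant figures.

0.324

Each component's effusion rate ∝ (its partial pressure)·(1/√M) ∝ n_i/√M_i.
Mole fraction of NO₂ in the effusate = (n_NO₂/√M_NO₂) / (n_NO₂/√M_NO₂ + n_NH₃/√M_NH₃)
= (2.25/√46.01) / (2.25/√46.01 + 2.85/√17.03) = 0.3317/(0.3317 + 0.6906) = 0.324.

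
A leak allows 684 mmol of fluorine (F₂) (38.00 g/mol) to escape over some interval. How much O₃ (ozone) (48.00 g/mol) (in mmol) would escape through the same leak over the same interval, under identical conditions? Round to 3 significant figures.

Graham's law gives rate_O₃/rate_F₂ = √(M_F₂/M_O₃) = √(38.00/48.00) = √0.7917 = 0.8898.
So the amount for O₃ is 684 × 0.8898 = 609 mmol.

609 mmol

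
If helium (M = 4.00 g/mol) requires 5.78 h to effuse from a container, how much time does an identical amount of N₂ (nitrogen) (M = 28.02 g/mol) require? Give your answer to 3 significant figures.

15.3 h

Graham's law gives t_N₂/t_He = √(M_N₂/M_He) = √(28.02/4.00) = √7.005 = 2.647.
So the time for N₂ is 5.78 × 2.647 = 15.3 h.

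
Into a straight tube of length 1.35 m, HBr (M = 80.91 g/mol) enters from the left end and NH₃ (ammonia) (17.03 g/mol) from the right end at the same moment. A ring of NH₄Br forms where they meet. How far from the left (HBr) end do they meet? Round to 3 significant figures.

0.425 m

Graham's law gives d_HBr/d_NH₃ = rate_HBr/rate_NH₃ = √(M_NH₃/M_HBr) = √(17.03/80.91) = 0.4588.
With d_HBr + d_NH₃ = 1.35 m, d_NH₃ = 1.35/(1 + 0.4588) = 0.9254 m.
d_HBr = 1.35 − 0.9254 = 0.425 m.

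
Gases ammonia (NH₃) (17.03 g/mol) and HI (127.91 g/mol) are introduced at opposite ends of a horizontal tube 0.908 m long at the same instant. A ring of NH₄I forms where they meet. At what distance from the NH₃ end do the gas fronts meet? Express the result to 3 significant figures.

0.665 m

Graham's law gives d_NH₃/d_HI = rate_NH₃/rate_HI = √(M_HI/M_NH₃) = √(127.91/17.03) = 2.741.
With d_NH₃ + d_HI = 0.908 m, d_HI = 0.908/(1 + 2.741) = 0.2427 m.
d_NH₃ = 0.908 − 0.2427 = 0.665 m.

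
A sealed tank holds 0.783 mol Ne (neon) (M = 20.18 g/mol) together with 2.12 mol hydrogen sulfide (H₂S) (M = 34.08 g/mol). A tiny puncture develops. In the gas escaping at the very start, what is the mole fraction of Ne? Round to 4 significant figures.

0.3243

Rate_i ∝ x_i/√M_i (Graham's law weighted by mole fraction), so the effusate composition follows n_i/√M_i.
x_Ne(eff) = (n_Ne/√M_Ne) / (n_Ne/√M_Ne + n_H₂S/√M_H₂S)
= (0.783/√20.18) / (0.783/√20.18 + 2.12/√34.08) = 0.1743/(0.1743 + 0.3632) = 0.3243.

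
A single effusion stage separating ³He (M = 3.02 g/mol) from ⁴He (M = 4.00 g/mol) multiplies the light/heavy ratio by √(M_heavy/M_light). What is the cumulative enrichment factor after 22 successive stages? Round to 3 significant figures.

The single-stage factor is √(M_heavy/M_light), so 22 stages give [√(4.00/3.02)]^22 = (4.00/3.02)^(22/2).
= 1.32450^11 = 22.0.

22.0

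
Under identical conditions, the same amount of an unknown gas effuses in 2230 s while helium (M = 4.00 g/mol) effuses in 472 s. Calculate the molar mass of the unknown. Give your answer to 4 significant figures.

From Graham's law, t_X/t_He = √(M_X/M_He).
2230/472 = 4.725 = √(M_X/4.00)
M_X = 4.00 × 4.725² = 4.00 × 22.32 = 89.29 g/mol

89.29 g/mol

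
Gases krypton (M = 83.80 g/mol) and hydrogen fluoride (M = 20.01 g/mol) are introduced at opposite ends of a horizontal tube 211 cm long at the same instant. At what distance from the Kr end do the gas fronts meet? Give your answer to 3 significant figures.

69.3 cm

Distances travelled in equal time are proportional to diffusion rates, so d_Kr/d_HF = √(M_HF/M_Kr) = √(20.01/83.80) = 0.4887.
With d_Kr + d_HF = 211 cm, d_HF = 211/(1 + 0.4887) = 141.7 cm.
d_Kr = 211 − 141.7 = 69.3 cm.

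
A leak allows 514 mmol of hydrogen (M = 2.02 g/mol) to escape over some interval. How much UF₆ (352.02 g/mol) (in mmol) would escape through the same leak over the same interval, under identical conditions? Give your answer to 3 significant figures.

From Graham's law, rate_UF₆/rate_H₂ = √(M_H₂/M_UF₆) = √(2.02/352.02) = √0.005738 = 0.07575.
So the amount for UF₆ is 514 × 0.07575 = 38.9 mmol.

38.9 mmol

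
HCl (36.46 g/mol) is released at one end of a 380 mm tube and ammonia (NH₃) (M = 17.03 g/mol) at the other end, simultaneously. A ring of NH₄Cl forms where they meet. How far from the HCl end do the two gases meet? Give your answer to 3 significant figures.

154 mm

Distances travelled in equal time are proportional to diffusion rates, so d_HCl/d_NH₃ = √(M_NH₃/M_HCl) = √(17.03/36.46) = 0.6834.
With d_HCl + d_NH₃ = 380 mm, d_NH₃ = 380/(1 + 0.6834) = 225.7 mm.
d_HCl = 380 − 225.7 = 154 mm.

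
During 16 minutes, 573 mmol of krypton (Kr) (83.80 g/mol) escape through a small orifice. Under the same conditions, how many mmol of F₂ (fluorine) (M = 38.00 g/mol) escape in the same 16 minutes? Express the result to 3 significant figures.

Graham's law gives rate_F₂/rate_Kr = √(M_Kr/M_F₂) = √(83.80/38.00) = √2.205 = 1.485.
So the amount for F₂ is 573 × 1.485 = 851 mmol.

851 mmol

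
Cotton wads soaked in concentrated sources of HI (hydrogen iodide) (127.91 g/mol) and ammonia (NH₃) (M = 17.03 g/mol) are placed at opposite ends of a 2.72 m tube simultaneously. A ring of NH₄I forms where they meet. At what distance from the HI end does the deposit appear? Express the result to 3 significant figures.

0.727 m

Graham's law gives d_HI/d_NH₃ = rate_HI/rate_NH₃ = √(M_NH₃/M_HI) = √(17.03/127.91) = 0.3649.
With d_HI + d_NH₃ = 2.72 m, d_NH₃ = 2.72/(1 + 0.3649) = 1.993 m.
d_HI = 2.72 − 1.993 = 0.727 m.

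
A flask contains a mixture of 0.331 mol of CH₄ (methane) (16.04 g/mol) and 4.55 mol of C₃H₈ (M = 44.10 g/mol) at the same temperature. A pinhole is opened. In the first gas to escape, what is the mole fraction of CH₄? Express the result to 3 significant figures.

The effusion rate of species i is ∝ p_i/√M_i ∝ n_i/√M_i.
So x_CH₄ in the escaping gas = (n_CH₄/√M_CH₄) / Σ(n_i/√M_i)
= (0.331/√16.04) / (0.331/√16.04 + 4.55/√44.10) = 0.08265/(0.08265 + 0.6852) = 0.108.

0.108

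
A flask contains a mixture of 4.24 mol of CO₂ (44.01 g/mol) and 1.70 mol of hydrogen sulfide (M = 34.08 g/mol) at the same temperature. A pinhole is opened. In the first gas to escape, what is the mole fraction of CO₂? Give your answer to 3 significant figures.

0.687

Effusion rate of each component ∝ n_i/√M_i (partial pressure × 1/√M).
x_CO₂(eff) = (n_CO₂/√M_CO₂) / (n_CO₂/√M_CO₂ + n_H₂S/√M_H₂S)
= (4.24/√44.01) / (4.24/√44.01 + 1.70/√34.08) = 0.6391/(0.6391 + 0.2912) = 0.687.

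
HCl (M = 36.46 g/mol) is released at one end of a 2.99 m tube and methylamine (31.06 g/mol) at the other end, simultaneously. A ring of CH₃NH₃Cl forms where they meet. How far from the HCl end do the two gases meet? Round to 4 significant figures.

1.435 m

Distances travelled in equal time are proportional to diffusion rates, so d_HCl/d_CH₃NH₂ = √(M_CH₃NH₂/M_HCl) = √(31.06/36.46) = 0.9230.
With d_HCl + d_CH₃NH₂ = 2.99 m, d_CH₃NH₂ = 2.99/(1 + 0.9230) = 1.555 m.
d_HCl = 2.99 − 1.555 = 1.435 m.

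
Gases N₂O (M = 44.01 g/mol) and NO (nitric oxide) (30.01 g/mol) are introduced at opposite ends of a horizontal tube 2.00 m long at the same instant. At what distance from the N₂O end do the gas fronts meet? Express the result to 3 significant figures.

Graham's law gives d_N₂O/d_NO = rate_N₂O/rate_NO = √(M_NO/M_N₂O) = √(30.01/44.01) = 0.8258.
With d_N₂O + d_NO = 2.00 m, d_NO = 2.00/(1 + 0.8258) = 1.095 m.
d_N₂O = 2.00 − 1.095 = 0.905 m.

0.905 m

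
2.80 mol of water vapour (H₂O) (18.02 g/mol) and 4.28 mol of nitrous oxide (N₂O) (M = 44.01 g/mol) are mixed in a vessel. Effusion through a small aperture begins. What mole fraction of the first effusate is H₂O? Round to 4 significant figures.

The effusion rate of species i is ∝ p_i/√M_i ∝ n_i/√M_i.
Mole fraction of H₂O in the effusate = (n_H₂O/√M_H₂O) / (n_H₂O/√M_H₂O + n_N₂O/√M_N₂O)
= (2.80/√18.02) / (2.80/√18.02 + 4.28/√44.01) = 0.6596/(0.6596 + 0.6452) = 0.5055.

0.5055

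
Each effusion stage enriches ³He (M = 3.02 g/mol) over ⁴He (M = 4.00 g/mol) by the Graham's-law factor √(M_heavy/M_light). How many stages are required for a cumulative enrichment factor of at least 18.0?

21

Per stage α = (4.00/3.02)^(1/2) = 1.32450^0.5, giving ln α = 0.1405.
Need α^N ≥ 18.0 ⇒ N ≥ ln(18.0) / ln α = 2.890 / 0.1405 = 20.57.
Minimum whole number of stages: N = 21.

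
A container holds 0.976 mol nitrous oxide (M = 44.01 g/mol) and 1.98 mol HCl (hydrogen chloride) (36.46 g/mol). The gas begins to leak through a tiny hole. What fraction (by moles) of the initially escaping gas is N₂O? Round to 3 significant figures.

Effusion rate of each component ∝ n_i/√M_i (partial pressure × 1/√M).
So x_N₂O in the escaping gas = (n_N₂O/√M_N₂O) / Σ(n_i/√M_i)
= (0.976/√44.01) / (0.976/√44.01 + 1.98/√36.46) = 0.1471/(0.1471 + 0.3279) = 0.310.

0.310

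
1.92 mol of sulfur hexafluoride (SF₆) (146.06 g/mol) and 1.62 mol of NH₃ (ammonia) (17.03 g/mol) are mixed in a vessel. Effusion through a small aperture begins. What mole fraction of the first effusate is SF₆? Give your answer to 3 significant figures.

The effusion rate of species i is ∝ p_i/√M_i ∝ n_i/√M_i.
So x_SF₆ in the escaping gas = (n_SF₆/√M_SF₆) / Σ(n_i/√M_i)
= (1.92/√146.06) / (1.92/√146.06 + 1.62/√17.03) = 0.1589/(0.1589 + 0.3926) = 0.288.

0.288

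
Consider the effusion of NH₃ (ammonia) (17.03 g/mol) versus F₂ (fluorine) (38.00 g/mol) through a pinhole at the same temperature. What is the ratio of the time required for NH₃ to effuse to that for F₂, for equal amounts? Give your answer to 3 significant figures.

0.669

Since effusion rate ∝ 1/√M, t_NH₃/t_F₂ = √(M_NH₃/M_F₂) = √(17.03/38.00) = √0.4482 = 0.669.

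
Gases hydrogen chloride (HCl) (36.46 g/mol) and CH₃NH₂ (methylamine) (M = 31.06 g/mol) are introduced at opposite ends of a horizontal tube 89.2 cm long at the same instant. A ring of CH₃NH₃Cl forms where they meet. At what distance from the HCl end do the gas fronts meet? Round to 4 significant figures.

42.81 cm

Graham's law gives d_HCl/d_CH₃NH₂ = rate_HCl/rate_CH₃NH₂ = √(M_CH₃NH₂/M_HCl) = √(31.06/36.46) = 0.9230.
With d_HCl + d_CH₃NH₂ = 89.2 cm, d_CH₃NH₂ = 89.2/(1 + 0.9230) = 46.39 cm.
d_HCl = 89.2 − 46.39 = 42.81 cm.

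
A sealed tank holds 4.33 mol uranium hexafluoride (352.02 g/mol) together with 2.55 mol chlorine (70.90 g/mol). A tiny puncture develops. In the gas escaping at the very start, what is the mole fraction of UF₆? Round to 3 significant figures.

Rate_i ∝ x_i/√M_i (Graham's law weighted by mole fraction), so the effusate composition follows n_i/√M_i.
x_UF₆(eff) = (n_UF₆/√M_UF₆) / (n_UF₆/√M_UF₆ + n_Cl₂/√M_Cl₂)
= (4.33/√352.02) / (4.33/√352.02 + 2.55/√70.90) = 0.2308/(0.2308 + 0.3028) = 0.432.

0.432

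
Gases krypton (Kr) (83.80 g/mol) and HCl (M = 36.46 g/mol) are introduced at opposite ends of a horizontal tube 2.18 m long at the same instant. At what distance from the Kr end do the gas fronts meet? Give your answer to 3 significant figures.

The fronts meet when d_Kr + d_HCl = L with d_Kr/d_HCl = √(M_HCl/M_Kr) (Graham's law). Here √(M_HCl/M_Kr) = √(36.46/83.80) = 0.6596.
With d_Kr + d_HCl = 2.18 m, d_HCl = 2.18/(1 + 0.6596) = 1.314 m.
d_Kr = 2.18 − 1.314 = 0.866 m.

0.866 m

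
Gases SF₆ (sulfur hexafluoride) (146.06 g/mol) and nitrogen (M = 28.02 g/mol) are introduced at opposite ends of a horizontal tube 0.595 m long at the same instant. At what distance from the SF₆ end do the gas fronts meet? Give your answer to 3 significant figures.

Distances travelled in equal time are proportional to diffusion rates, so d_SF₆/d_N₂ = √(M_N₂/M_SF₆) = √(28.02/146.06) = 0.4380.
With d_SF₆ + d_N₂ = 0.595 m, d_N₂ = 0.595/(1 + 0.4380) = 0.4138 m.
d_SF₆ = 0.595 − 0.4138 = 0.181 m.

0.181 m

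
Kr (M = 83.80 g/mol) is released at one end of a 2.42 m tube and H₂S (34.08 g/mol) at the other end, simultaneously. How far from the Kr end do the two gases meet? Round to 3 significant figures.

0.942 m

Graham's law gives d_Kr/d_H₂S = rate_Kr/rate_H₂S = √(M_H₂S/M_Kr) = √(34.08/83.80) = 0.6377.
With d_Kr + d_H₂S = 2.42 m, d_H₂S = 2.42/(1 + 0.6377) = 1.478 m.
d_Kr = 2.42 − 1.478 = 0.942 m.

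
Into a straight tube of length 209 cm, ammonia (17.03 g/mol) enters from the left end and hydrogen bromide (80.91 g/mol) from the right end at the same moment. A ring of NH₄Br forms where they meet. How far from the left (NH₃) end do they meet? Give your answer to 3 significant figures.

143 cm

Graham's law gives d_NH₃/d_HBr = rate_NH₃/rate_HBr = √(M_HBr/M_NH₃) = √(80.91/17.03) = 2.180.
With d_NH₃ + d_HBr = 209 cm, d_HBr = 209/(1 + 2.180) = 65.73 cm.
d_NH₃ = 209 − 65.73 = 143 cm.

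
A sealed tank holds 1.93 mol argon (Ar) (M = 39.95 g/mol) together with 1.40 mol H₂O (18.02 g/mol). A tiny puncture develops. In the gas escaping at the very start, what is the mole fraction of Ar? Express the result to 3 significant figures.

0.481

Effusion rate of each component ∝ n_i/√M_i (partial pressure × 1/√M).
So x_Ar in the escaping gas = (n_Ar/√M_Ar) / Σ(n_i/√M_i)
= (1.93/√39.95) / (1.93/√39.95 + 1.40/√18.02) = 0.3054/(0.3054 + 0.3298) = 0.481.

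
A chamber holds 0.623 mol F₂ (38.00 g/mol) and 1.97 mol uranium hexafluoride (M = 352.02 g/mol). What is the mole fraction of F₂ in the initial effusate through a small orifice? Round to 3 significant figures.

The effusion rate of species i is ∝ p_i/√M_i ∝ n_i/√M_i.
x_F₂(eff) = (n_F₂/√M_F₂) / (n_F₂/√M_F₂ + n_UF₆/√M_UF₆)
= (0.623/√38.00) / (0.623/√38.00 + 1.97/√352.02) = 0.1011/(0.1011 + 0.1050) = 0.490.

0.490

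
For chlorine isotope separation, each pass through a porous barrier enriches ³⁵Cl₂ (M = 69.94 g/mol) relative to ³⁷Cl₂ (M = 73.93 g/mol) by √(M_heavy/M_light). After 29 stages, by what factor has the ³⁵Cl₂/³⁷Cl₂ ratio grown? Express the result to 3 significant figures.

2.24

After 29 stages the ratio has grown by (√(73.93/69.94))^29 = (73.93/69.94)^(29/2).
= 1.05705^(29/2) = 2.24.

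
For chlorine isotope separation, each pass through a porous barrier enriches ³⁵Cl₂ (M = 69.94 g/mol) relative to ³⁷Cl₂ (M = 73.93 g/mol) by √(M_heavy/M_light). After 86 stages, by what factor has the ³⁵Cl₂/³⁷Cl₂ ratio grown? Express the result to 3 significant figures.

10.9

The single-stage factor is √(M_heavy/M_light), so 86 stages give [√(73.93/69.94)]^86 = (73.93/69.94)^(86/2).
= 1.05705^43 = 10.9.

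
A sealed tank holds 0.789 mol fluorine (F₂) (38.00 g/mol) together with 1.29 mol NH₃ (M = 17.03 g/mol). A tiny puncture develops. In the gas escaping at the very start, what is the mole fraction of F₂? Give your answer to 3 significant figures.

0.291

Rate_i ∝ x_i/√M_i (Graham's law weighted by mole fraction), so the effusate composition follows n_i/√M_i.
x_F₂(eff) = (n_F₂/√M_F₂) / (n_F₂/√M_F₂ + n_NH₃/√M_NH₃)
= (0.789/√38.00) / (0.789/√38.00 + 1.29/√17.03) = 0.1280/(0.1280 + 0.3126) = 0.291.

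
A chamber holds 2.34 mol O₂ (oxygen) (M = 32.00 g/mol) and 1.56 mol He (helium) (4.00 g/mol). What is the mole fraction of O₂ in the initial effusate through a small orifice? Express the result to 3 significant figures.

0.347

The effusion rate of species i is ∝ p_i/√M_i ∝ n_i/√M_i.
So x_O₂ in the escaping gas = (n_O₂/√M_O₂) / Σ(n_i/√M_i)
= (2.34/√32.00) / (2.34/√32.00 + 1.56/√4.00) = 0.4137/(0.4137 + 0.7800) = 0.347.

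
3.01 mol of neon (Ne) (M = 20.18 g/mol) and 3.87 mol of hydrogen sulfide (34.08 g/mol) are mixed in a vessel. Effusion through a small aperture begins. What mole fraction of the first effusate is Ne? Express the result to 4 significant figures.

0.5027

Effusion rate of each component ∝ n_i/√M_i (partial pressure × 1/√M).
Mole fraction of Ne in the effusate = (n_Ne/√M_Ne) / (n_Ne/√M_Ne + n_H₂S/√M_H₂S)
= (3.01/√20.18) / (3.01/√20.18 + 3.87/√34.08) = 0.6700/(0.6700 + 0.6629) = 0.5027.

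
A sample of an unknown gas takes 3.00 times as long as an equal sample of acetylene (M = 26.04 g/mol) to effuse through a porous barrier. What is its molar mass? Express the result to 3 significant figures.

234 g/mol

Using Graham's law: t_X/t_C₂H₂ = √(M_X/M_C₂H₂).
3.00 = √(M_X/26.04)
M_X = 26.04 × 3.00² = 26.04 × 9.000 = 234 g/mol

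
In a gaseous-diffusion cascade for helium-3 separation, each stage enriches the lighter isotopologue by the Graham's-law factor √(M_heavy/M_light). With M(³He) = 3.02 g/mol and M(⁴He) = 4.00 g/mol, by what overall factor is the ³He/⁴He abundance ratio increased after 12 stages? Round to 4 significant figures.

5.399

After 12 stages the ratio has grown by (√(4.00/3.02))^12 = (4.00/3.02)^(12/2).
= 1.32450^6 = 5.399.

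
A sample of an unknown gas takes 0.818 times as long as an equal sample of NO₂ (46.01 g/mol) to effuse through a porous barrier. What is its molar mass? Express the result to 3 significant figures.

30.8 g/mol

From Graham's law, t_X/t_NO₂ = √(M_X/M_NO₂).
0.818 = √(M_X/46.01)
M_X = 46.01 × 0.818² = 46.01 × 0.6691 = 30.8 g/mol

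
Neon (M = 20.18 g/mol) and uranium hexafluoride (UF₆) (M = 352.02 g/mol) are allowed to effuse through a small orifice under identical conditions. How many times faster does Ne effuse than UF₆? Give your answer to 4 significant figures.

Since effusion rate ∝ 1/√M, rate_Ne/rate_UF₆ = √(M_UF₆/M_Ne) = √(352.02/20.18) = √17.44 = 4.177.

4.177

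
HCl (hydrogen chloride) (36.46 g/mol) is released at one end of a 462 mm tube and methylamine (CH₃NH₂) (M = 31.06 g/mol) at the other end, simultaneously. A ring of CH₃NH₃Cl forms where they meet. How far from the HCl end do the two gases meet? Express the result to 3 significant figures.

222 mm

Graham's law gives d_HCl/d_CH₃NH₂ = rate_HCl/rate_CH₃NH₂ = √(M_CH₃NH₂/M_HCl) = √(31.06/36.46) = 0.9230.
With d_HCl + d_CH₃NH₂ = 462 mm, d_CH₃NH₂ = 462/(1 + 0.9230) = 240.3 mm.
d_HCl = 462 − 240.3 = 222 mm.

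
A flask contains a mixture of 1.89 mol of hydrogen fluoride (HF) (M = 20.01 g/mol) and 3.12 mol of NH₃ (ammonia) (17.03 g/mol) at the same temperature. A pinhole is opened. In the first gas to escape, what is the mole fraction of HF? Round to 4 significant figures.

Rate_i ∝ x_i/√M_i (Graham's law weighted by mole fraction), so the effusate composition follows n_i/√M_i.
x_HF(eff) = (n_HF/√M_HF) / (n_HF/√M_HF + n_NH₃/√M_NH₃)
= (1.89/√20.01) / (1.89/√20.01 + 3.12/√17.03) = 0.4225/(0.4225 + 0.7560) = 0.3585.

0.3585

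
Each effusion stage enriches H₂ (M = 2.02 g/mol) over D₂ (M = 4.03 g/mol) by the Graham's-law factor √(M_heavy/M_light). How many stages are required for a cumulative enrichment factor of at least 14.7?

8

With α = √(4.03/2.02) per stage, ln α = ½ ln(1.99505) = 0.3453.
Need α^N ≥ 14.7 ⇒ N ≥ ln(14.7) / ln α = 2.688 / 0.3453 = 7.78.
So at least 8 stages are needed.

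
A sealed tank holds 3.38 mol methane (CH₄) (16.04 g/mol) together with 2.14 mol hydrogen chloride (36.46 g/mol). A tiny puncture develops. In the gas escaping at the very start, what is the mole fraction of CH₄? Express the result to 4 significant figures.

0.7043

Each component's effusion rate ∝ (its partial pressure)·(1/√M) ∝ n_i/√M_i.
x_CH₄(eff) = (n_CH₄/√M_CH₄) / (n_CH₄/√M_CH₄ + n_HCl/√M_HCl)
= (3.38/√16.04) / (3.38/√16.04 + 2.14/√36.46) = 0.8439/(0.8439 + 0.3544) = 0.7043.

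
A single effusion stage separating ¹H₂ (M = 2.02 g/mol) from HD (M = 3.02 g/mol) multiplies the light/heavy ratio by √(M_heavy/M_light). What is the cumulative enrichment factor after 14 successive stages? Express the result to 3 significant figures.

16.7

Each stage multiplies the ratio by α = √(3.02/2.02), so after 14 stages the overall factor is α^14 = (3.02/2.02)^(14/2).
= 1.49505^7 = 16.7.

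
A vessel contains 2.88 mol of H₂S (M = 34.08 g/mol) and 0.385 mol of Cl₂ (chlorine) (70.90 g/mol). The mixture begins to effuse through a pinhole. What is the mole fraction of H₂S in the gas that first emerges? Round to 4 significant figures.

0.9152

Each component's effusion rate ∝ (its partial pressure)·(1/√M) ∝ n_i/√M_i.
So x_H₂S in the escaping gas = (n_H₂S/√M_H₂S) / Σ(n_i/√M_i)
= (2.88/√34.08) / (2.88/√34.08 + 0.385/√70.90) = 0.4933/(0.4933 + 0.04572) = 0.9152.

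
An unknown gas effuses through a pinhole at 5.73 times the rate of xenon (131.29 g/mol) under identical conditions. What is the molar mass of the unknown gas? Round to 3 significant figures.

4.00 g/mol

By Graham's law, rate_X/rate_Xe = √(M_Xe/M_X).
5.73 = √(131.29/M_X)
M_X = 131.29 / 5.73² = 131.29 / 32.83 = 4.00 g/mol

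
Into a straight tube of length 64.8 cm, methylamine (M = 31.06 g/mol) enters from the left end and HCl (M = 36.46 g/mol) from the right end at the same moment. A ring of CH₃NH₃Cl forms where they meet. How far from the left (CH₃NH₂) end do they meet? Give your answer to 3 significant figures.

33.7 cm

The fronts meet when d_CH₃NH₂ + d_HCl = L with d_CH₃NH₂/d_HCl = √(M_HCl/M_CH₃NH₂) (Graham's law). Here √(M_HCl/M_CH₃NH₂) = √(36.46/31.06) = 1.083.
With d_CH₃NH₂ + d_HCl = 64.8 cm, d_HCl = 64.8/(1 + 1.083) = 31.10 cm.
d_CH₃NH₂ = 64.8 − 31.10 = 33.7 cm.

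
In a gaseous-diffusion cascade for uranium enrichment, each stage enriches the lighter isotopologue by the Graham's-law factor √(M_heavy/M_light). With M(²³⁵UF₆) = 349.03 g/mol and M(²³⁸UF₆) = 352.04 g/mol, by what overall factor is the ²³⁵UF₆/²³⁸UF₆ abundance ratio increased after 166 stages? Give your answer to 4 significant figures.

Overall factor = α^166 with α = √(352.04/349.03), i.e. (352.04/349.03)^(166/2).
= 1.00862^83 = 2.040.

2.040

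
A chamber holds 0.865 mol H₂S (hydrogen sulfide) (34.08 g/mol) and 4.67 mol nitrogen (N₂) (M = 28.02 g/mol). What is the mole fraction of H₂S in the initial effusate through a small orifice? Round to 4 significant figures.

Rate_i ∝ x_i/√M_i (Graham's law weighted by mole fraction), so the effusate composition follows n_i/√M_i.
x_H₂S(eff) = (n_H₂S/√M_H₂S) / (n_H₂S/√M_H₂S + n_N₂/√M_N₂)
= (0.865/√34.08) / (0.865/√34.08 + 4.67/√28.02) = 0.1482/(0.1482 + 0.8822) = 0.1438.

0.1438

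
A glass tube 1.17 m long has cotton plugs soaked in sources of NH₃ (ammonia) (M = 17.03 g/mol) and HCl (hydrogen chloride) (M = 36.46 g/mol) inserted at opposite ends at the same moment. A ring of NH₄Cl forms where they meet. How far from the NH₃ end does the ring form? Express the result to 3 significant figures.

0.695 m

Graham's law gives d_NH₃/d_HCl = rate_NH₃/rate_HCl = √(M_HCl/M_NH₃) = √(36.46/17.03) = 1.463.
With d_NH₃ + d_HCl = 1.17 m, d_HCl = 1.17/(1 + 1.463) = 0.4750 m.
d_NH₃ = 1.17 − 0.4750 = 0.695 m.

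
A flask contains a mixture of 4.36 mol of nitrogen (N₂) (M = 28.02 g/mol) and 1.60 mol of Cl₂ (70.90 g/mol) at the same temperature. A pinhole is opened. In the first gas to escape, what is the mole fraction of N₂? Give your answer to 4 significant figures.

0.8125

Each component's effusion rate ∝ (its partial pressure)·(1/√M) ∝ n_i/√M_i.
Mole fraction of N₂ in the effusate = (n_N₂/√M_N₂) / (n_N₂/√M_N₂ + n_Cl₂/√M_Cl₂)
= (4.36/√28.02) / (4.36/√28.02 + 1.60/√70.90) = 0.8237/(0.8237 + 0.1900) = 0.8125.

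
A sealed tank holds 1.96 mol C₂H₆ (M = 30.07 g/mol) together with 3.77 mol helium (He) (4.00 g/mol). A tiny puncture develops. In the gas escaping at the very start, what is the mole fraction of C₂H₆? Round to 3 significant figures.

Rate_i ∝ x_i/√M_i (Graham's law weighted by mole fraction), so the effusate composition follows n_i/√M_i.
Mole fraction of C₂H₆ in the effusate = (n_C₂H₆/√M_C₂H₆) / (n_C₂H₆/√M_C₂H₆ + n_He/√M_He)
= (1.96/√30.07) / (1.96/√30.07 + 3.77/√4.00) = 0.3574/(0.3574 + 1.885) = 0.159.

0.159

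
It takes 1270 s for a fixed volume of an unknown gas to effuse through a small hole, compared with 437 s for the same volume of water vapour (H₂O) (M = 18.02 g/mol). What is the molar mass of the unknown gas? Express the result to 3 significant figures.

By Graham's law, t_X/t_H₂O = √(M_X/M_H₂O).
1270/437 = 2.906 = √(M_X/18.02)
M_X = 18.02 × 2.906² = 18.02 × 8.446 = 152 g/mol

152 g/mol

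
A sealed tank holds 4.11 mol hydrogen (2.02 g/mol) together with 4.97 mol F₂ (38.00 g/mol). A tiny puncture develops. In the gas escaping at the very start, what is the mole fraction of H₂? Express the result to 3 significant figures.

Each component's effusion rate ∝ (its partial pressure)·(1/√M) ∝ n_i/√M_i.
Mole fraction of H₂ in the effusate = (n_H₂/√M_H₂) / (n_H₂/√M_H₂ + n_F₂/√M_F₂)
= (4.11/√2.02) / (4.11/√2.02 + 4.97/√38.00) = 2.892/(2.892 + 0.8062) = 0.782.

0.782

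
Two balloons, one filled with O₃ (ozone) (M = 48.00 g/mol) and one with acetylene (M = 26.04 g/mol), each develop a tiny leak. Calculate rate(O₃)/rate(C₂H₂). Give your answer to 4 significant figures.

Graham's law gives rate_O₃/rate_C₂H₂ = √(M_C₂H₂/M_O₃) = √(26.04/48.00) = √0.5425 = 0.7365.

0.7365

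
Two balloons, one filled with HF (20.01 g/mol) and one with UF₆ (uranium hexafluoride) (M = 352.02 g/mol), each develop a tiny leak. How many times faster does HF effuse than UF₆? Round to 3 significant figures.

4.19

Since effusion rate ∝ 1/√M, rate_HF/rate_UF₆ = √(M_UF₆/M_HF) = √(352.02/20.01) = √17.59 = 4.19.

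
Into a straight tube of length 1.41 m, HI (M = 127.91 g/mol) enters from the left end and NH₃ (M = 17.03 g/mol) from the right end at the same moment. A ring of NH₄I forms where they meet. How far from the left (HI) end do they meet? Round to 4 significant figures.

In equal time, each gas travels a distance ∝ its rate ∝ 1/√M, so d_HI/d_NH₃ = √(M_NH₃/M_HI) = √(17.03/127.91) = 0.3649.
With d_HI + d_NH₃ = 1.41 m, d_NH₃ = 1.41/(1 + 0.3649) = 1.033 m.
d_HI = 1.41 − 1.033 = 0.3769 m.

0.3769 m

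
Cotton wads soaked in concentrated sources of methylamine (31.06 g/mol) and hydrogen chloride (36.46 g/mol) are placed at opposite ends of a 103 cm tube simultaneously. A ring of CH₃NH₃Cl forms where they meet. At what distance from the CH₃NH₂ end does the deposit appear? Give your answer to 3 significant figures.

Distances travelled in equal time are proportional to diffusion rates, so d_CH₃NH₂/d_HCl = √(M_HCl/M_CH₃NH₂) = √(36.46/31.06) = 1.083.
With d_CH₃NH₂ + d_HCl = 103 cm, d_HCl = 103/(1 + 1.083) = 49.44 cm.
d_CH₃NH₂ = 103 − 49.44 = 53.6 cm.

53.6 cm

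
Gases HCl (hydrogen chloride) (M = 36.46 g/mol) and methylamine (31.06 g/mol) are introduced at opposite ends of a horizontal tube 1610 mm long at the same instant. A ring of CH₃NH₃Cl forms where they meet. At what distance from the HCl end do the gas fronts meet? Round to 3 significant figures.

The fronts meet when d_HCl + d_CH₃NH₂ = L with d_HCl/d_CH₃NH₂ = √(M_CH₃NH₂/M_HCl) (Graham's law). Here √(M_CH₃NH₂/M_HCl) = √(31.06/36.46) = 0.9230.
With d_HCl + d_CH₃NH₂ = 1610 mm, d_CH₃NH₂ = 1610/(1 + 0.9230) = 837.2 mm.
d_HCl = 1610 − 837.2 = 773 mm.

773 mm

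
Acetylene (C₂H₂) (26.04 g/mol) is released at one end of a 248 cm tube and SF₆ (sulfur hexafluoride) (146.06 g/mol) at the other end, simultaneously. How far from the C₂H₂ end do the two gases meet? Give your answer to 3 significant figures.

The fronts meet when d_C₂H₂ + d_SF₆ = L with d_C₂H₂/d_SF₆ = √(M_SF₆/M_C₂H₂) (Graham's law). Here √(M_SF₆/M_C₂H₂) = √(146.06/26.04) = 2.368.
With d_C₂H₂ + d_SF₆ = 248 cm, d_SF₆ = 248/(1 + 2.368) = 73.63 cm.
d_C₂H₂ = 248 − 73.63 = 174 cm.

174 cm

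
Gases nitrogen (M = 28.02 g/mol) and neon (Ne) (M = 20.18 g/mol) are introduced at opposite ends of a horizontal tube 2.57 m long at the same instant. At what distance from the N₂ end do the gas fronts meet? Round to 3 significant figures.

1.18 m

Distances travelled in equal time are proportional to diffusion rates, so d_N₂/d_Ne = √(M_Ne/M_N₂) = √(20.18/28.02) = 0.8486.
With d_N₂ + d_Ne = 2.57 m, d_Ne = 2.57/(1 + 0.8486) = 1.390 m.
d_N₂ = 2.57 − 1.390 = 1.18 m.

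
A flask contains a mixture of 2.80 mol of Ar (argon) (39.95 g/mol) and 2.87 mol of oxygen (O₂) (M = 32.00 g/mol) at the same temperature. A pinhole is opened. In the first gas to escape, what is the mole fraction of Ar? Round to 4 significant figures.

0.4661

Effusion rate of each component ∝ n_i/√M_i (partial pressure × 1/√M).
Mole fraction of Ar in the effusate = (n_Ar/√M_Ar) / (n_Ar/√M_Ar + n_O₂/√M_O₂)
= (2.80/√39.95) / (2.80/√39.95 + 2.87/√32.00) = 0.4430/(0.4430 + 0.5073) = 0.4661.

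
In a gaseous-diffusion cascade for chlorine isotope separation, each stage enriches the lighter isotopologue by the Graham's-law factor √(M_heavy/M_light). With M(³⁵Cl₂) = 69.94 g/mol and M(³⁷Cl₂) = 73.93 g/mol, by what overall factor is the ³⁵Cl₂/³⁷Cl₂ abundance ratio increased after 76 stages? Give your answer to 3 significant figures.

Overall factor = α^76 with α = √(73.93/69.94), i.e. (73.93/69.94)^(76/2).
= 1.05705^38 = 8.23.

8.23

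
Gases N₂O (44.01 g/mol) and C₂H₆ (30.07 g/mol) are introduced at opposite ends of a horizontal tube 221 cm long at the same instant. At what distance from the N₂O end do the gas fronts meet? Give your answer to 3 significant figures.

100 cm

Distances travelled in equal time are proportional to diffusion rates, so d_N₂O/d_C₂H₆ = √(M_C₂H₆/M_N₂O) = √(30.07/44.01) = 0.8266.
With d_N₂O + d_C₂H₆ = 221 cm, d_C₂H₆ = 221/(1 + 0.8266) = 121.0 cm.
d_N₂O = 221 − 121.0 = 100 cm.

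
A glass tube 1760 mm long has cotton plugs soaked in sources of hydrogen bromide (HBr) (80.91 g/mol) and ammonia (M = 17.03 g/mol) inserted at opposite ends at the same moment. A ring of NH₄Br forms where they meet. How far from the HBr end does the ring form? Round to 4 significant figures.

Distances travelled in equal time are proportional to diffusion rates, so d_HBr/d_NH₃ = √(M_NH₃/M_HBr) = √(17.03/80.91) = 0.4588.
With d_HBr + d_NH₃ = 1760 mm, d_NH₃ = 1760/(1 + 0.4588) = 1206 mm.
d_HBr = 1760 − 1206 = 553.5 mm.

553.5 mm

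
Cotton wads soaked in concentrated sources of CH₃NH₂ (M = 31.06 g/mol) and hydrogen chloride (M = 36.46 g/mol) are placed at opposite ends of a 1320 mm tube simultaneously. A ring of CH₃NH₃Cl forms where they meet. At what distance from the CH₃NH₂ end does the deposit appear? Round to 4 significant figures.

686.4 mm

The fronts meet when d_CH₃NH₂ + d_HCl = L with d_CH₃NH₂/d_HCl = √(M_HCl/M_CH₃NH₂) (Graham's law). Here √(M_HCl/M_CH₃NH₂) = √(36.46/31.06) = 1.083.
With d_CH₃NH₂ + d_HCl = 1320 mm, d_HCl = 1320/(1 + 1.083) = 633.6 mm.
d_CH₃NH₂ = 1320 − 633.6 = 686.4 mm.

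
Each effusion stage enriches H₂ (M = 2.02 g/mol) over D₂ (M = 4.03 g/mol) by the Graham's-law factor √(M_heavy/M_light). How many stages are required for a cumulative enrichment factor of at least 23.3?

10

With α = √(4.03/2.02) per stage, ln α = ½ ln(1.99505) = 0.3453.
Need α^N ≥ 23.3 ⇒ N ≥ ln(23.3) / ln α = 3.148 / 0.3453 = 9.12.
So at least 10 stages are needed.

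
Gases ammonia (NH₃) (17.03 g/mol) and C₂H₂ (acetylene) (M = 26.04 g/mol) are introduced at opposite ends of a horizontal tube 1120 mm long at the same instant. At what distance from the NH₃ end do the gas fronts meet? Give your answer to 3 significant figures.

619 mm

In equal time, each gas travels a distance ∝ its rate ∝ 1/√M, so d_NH₃/d_C₂H₂ = √(M_C₂H₂/M_NH₃) = √(26.04/17.03) = 1.237.
With d_NH₃ + d_C₂H₂ = 1120 mm, d_C₂H₂ = 1120/(1 + 1.237) = 500.8 mm.
d_NH₃ = 1120 − 500.8 = 619 mm.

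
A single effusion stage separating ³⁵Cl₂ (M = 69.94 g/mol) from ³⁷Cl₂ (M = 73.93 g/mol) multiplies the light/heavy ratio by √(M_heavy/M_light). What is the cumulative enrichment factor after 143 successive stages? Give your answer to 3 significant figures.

Each stage multiplies the ratio by α = √(73.93/69.94), so after 143 stages the overall factor is α^143 = (73.93/69.94)^(143/2).
= 1.05705^(143/2) = 52.8.

52.8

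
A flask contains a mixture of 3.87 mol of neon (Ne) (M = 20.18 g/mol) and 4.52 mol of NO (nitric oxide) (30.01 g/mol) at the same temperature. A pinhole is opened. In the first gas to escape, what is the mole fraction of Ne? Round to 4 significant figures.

Rate_i ∝ x_i/√M_i (Graham's law weighted by mole fraction), so the effusate composition follows n_i/√M_i.
x_Ne(eff) = (n_Ne/√M_Ne) / (n_Ne/√M_Ne + n_NO/√M_NO)
= (3.87/√20.18) / (3.87/√20.18 + 4.52/√30.01) = 0.8615/(0.8615 + 0.8251) = 0.5108.

0.5108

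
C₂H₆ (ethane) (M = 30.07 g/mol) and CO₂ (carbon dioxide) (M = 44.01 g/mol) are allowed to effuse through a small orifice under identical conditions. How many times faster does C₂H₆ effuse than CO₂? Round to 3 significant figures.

Since effusion rate ∝ 1/√M, rate_C₂H₆/rate_CO₂ = √(M_CO₂/M_C₂H₆) = √(44.01/30.07) = √1.464 = 1.21.

1.21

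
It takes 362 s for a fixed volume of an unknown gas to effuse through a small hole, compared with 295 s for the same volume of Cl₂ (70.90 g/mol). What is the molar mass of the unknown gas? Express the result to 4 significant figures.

106.8 g/mol

Graham's law gives t_X/t_Cl₂ = √(M_X/M_Cl₂).
362/295 = 1.227 = √(M_X/70.90)
M_X = 70.90 × 1.227² = 70.90 × 1.506 = 106.8 g/mol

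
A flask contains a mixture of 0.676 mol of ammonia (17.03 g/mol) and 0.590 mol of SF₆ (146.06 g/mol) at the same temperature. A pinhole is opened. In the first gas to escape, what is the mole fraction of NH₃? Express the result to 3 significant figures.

0.770

The effusion rate of species i is ∝ p_i/√M_i ∝ n_i/√M_i.
x_NH₃(eff) = (n_NH₃/√M_NH₃) / (n_NH₃/√M_NH₃ + n_SF₆/√M_SF₆)
= (0.676/√17.03) / (0.676/√17.03 + 0.590/√146.06) = 0.1638/(0.1638 + 0.04882) = 0.770.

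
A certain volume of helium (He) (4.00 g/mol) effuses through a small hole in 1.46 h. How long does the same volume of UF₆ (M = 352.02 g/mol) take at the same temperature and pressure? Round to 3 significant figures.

From Graham's law, t_UF₆/t_He = √(M_UF₆/M_He) = √(352.02/4.00) = √88.00 = 9.381.
So the time for UF₆ is 1.46 × 9.381 = 13.7 h.

13.7 h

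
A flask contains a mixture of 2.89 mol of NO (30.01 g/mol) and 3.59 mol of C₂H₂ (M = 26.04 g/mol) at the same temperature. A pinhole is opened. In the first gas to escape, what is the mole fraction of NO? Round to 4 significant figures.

Each component's effusion rate ∝ (its partial pressure)·(1/√M) ∝ n_i/√M_i.
x_NO(eff) = (n_NO/√M_NO) / (n_NO/√M_NO + n_C₂H₂/√M_C₂H₂)
= (2.89/√30.01) / (2.89/√30.01 + 3.59/√26.04) = 0.5276/(0.5276 + 0.7035) = 0.4285.

0.4285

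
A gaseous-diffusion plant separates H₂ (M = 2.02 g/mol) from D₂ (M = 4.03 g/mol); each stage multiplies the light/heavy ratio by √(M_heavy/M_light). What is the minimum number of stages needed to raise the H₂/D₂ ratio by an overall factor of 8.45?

Per stage α = (4.03/2.02)^(1/2) = 1.99505^0.5, giving ln α = 0.3453.
Need α^N ≥ 8.45 ⇒ N ≥ ln(8.45) / ln α = 2.134 / 0.3453 = 6.18.
So at least 7 stages are needed.

7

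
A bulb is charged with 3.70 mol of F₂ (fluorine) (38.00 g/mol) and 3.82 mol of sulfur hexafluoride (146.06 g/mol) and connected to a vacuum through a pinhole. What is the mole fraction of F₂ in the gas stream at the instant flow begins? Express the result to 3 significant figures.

Each component's effusion rate ∝ (its partial pressure)·(1/√M) ∝ n_i/√M_i.
Mole fraction of F₂ in the effusate = (n_F₂/√M_F₂) / (n_F₂/√M_F₂ + n_SF₆/√M_SF₆)
= (3.70/√38.00) / (3.70/√38.00 + 3.82/√146.06) = 0.6002/(0.6002 + 0.3161) = 0.655.

0.655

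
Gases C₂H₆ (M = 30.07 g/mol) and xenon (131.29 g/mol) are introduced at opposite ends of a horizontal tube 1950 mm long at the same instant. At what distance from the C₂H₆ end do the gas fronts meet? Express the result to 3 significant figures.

The fronts meet when d_C₂H₆ + d_Xe = L with d_C₂H₆/d_Xe = √(M_Xe/M_C₂H₆) (Graham's law). Here √(M_Xe/M_C₂H₆) = √(131.29/30.07) = 2.090.
With d_C₂H₆ + d_Xe = 1950 mm, d_Xe = 1950/(1 + 2.090) = 631.2 mm.
d_C₂H₆ = 1950 − 631.2 = 1320 mm.

1320 mm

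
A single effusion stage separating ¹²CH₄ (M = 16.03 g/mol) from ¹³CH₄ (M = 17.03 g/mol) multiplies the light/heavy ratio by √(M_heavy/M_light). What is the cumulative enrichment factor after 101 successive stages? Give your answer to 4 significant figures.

Overall factor = α^101 with α = √(17.03/16.03), i.e. (17.03/16.03)^(101/2).
= 1.06238^(101/2) = 21.24.

21.24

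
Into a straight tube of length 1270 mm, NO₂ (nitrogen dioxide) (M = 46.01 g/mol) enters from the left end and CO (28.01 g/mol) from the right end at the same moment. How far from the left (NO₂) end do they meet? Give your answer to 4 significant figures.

556.6 mm

In equal time, each gas travels a distance ∝ its rate ∝ 1/√M, so d_NO₂/d_CO = √(M_CO/M_NO₂) = √(28.01/46.01) = 0.7802.
With d_NO₂ + d_CO = 1270 mm, d_CO = 1270/(1 + 0.7802) = 713.4 mm.
d_NO₂ = 1270 − 713.4 = 556.6 mm.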